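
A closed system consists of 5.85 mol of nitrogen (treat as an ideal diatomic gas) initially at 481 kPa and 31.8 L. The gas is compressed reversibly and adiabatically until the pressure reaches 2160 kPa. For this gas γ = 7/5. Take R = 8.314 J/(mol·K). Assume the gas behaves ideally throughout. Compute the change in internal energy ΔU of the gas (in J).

T₁ = P₁V₁/(nR) = 481×31.8/(5.85×8.314) = 314 K.
Adiabatic: T₂/T₁ = (P₂/P₁)^((γ−1)/γ) ⇒ T₂ = 314×(4.49)^0.286 = 483 K; V₂ = 10.9 L.
For an ideal gas ΔU = nCvΔT with Cv = (5/2)R = 20.8 J/(mol·K).
ΔU = 5.85×20.8×(483−314) = 20500 J.

20500 J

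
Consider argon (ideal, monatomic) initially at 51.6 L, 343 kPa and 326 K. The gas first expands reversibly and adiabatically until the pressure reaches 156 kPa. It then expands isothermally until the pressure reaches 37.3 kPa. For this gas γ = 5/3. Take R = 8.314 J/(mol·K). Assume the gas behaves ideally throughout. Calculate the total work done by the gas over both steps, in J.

25700 J

n = P₁V₁/(RT₁) = 343×51.6/(8.314×326) = 6.53 mol.
Step 1 — Adiabatic: T₂/T₁ = (P₂/P₁)^((γ−1)/γ) ⇒ T₂ = 326×(0.455)^0.400 = 238 K; V₂ = 82.8 L.
ΔU = nCvΔT = 6.53×12.5×(238−326) = -7180 J.
Q = 0 for an adiabatic process, so W = −ΔU = 7180 J.
State after step 1: P = 156 kPa, V = 82.8 L, T = 238 K.
Step 2 — Isothermal: T stays 238 K; PV = const ⇒ V₂ = 346 L, P₂ = 37.3 kPa.
ΔU = 0 (ideal gas, T constant).
W = nRT ln(V₂/V₁) = 6.53×8.314×238×ln(4.18) = 18500 J.
Q = ΔU + W = 18500 J.
Net over both steps: W = 25700 J, Q = 18500 J, ΔU = -7180 J.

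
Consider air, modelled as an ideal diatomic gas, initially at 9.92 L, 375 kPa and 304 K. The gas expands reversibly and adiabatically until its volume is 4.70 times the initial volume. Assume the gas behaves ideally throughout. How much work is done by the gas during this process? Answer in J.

n = P₁V₁/(RT₁) = 375×9.92/(8.314×304) = 1.47 mol.
Adiabatic: TV^(γ−1) = const ⇒ T₂ = 304×(0.213)^0.400 = 164 K; PV^γ = const ⇒ P₂ = 43.0 kPa.
ΔU = nCvΔT = 1.47×20.8×(164−304) = -4290 J.
Q = 0 for an adiabatic process, so W = −ΔU = 4290 J.

4290 J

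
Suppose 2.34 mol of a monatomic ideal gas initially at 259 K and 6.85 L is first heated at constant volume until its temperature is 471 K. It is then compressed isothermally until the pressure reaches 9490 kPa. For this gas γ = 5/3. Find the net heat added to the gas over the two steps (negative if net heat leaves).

P₁ = nRT₁/V₁ = 2.34×8.314×259/6.85 = 736 kPa.
Step 1 — Isochoric: V stays 6.85 L; P/T = const ⇒ T₂ = 471 K, P₂ = 1340 kPa.
W = 0 (no volume change).
ΔU = nCvΔT = 2.34×12.5×(471−259) = 6190 J.
Q = ΔU = 6190 J.
State after step 1: P = 1340 kPa, V = 6.85 L, T = 471 K.
Step 2 — Isothermal: T stays 471 K; PV = const ⇒ V₂ = 0.966 L, P₂ = 9490 kPa.
ΔU = 0 (ideal gas, T constant).
W = nRT ln(V₂/V₁) = 2.34×8.314×471×ln(0.141) = -18000 J.
Q = ΔU + W = -18000 J.
Net over both steps: W = -18000 J, Q = -11800 J, ΔU = 6190 J.

-11800 J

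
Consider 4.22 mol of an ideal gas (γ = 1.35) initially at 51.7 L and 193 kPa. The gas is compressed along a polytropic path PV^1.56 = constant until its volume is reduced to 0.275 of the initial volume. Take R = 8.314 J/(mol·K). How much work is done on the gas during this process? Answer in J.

T₁ = P₁V₁/(nR) = 193×51.7/(4.22×8.314) = 284 K.
Polytropic n=1.56: T₂ = T₁(V₁/V₂)^(n−1) = 284×(3.64)^0.56 = 586 K; P₂ = P₁(V₁/V₂)^n = 1450 kPa.
W = (P₁V₁−P₂V₂)/(n−1) = (193×51.7−1450×14.2)/0.56 = -18900 J.
Work done on the gas = −W_by = 18900 J.

18900 J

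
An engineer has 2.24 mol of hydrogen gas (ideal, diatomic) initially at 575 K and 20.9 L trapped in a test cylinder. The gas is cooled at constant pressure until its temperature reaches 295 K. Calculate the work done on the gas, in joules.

5210 J

P₁ = nRT₁/V₁ = 2.24×8.314×575/20.9 = 512 kPa.
Isobaric: P stays 512 kPa; V/T = const ⇒ T₂ = 295 K, V₂ = 10.7 L.
W = PΔV = 512×(10.7−20.9) kPa·L = -5210 J.
Work done on the gas = −W_by = 5210 J.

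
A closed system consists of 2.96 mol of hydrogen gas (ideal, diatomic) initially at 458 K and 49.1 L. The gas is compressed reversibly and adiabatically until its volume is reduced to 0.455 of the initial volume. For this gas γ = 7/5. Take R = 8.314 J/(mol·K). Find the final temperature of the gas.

P₁ = nRT₁/V₁ = 2.96×8.314×458/49.1 = 230 kPa.
Adiabatic: TV^(γ−1) = const ⇒ T₂ = 458×(2.20)^0.400 = 628 K; PV^γ = const ⇒ P₂ = 691 kPa.

628 K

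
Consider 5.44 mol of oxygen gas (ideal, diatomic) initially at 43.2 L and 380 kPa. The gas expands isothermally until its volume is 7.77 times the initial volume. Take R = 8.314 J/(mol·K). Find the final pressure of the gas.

48.9 kPa

T₁ = P₁V₁/(nR) = 380×43.2/(5.44×8.314) = 363 K.
Isothermal: T stays 363 K; PV = const ⇒ V₂ = 336 L, P₂ = 48.9 kPa.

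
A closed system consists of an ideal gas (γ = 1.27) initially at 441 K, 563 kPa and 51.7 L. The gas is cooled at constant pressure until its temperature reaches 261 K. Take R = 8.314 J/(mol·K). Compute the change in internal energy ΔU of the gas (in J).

n = P₁V₁/(RT₁) = 563×51.7/(8.314×441) = 7.94 mol.
Isobaric: P stays 563 kPa; V/T = const ⇒ T₂ = 261 K, V₂ = 30.6 L.
For an ideal gas ΔU = nCvΔT with Cv = R/(γ−1) = 30.8 J/(mol·K).
ΔU = 7.94×30.8×(261−441) = -44000 J.

-44000 J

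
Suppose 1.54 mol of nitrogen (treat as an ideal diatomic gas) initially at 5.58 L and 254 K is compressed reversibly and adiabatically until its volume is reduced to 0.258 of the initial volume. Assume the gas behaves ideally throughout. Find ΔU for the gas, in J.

5850 J

P₁ = nRT₁/V₁ = 1.54×8.314×254/5.58 = 583 kPa.
Adiabatic: TV^(γ−1) = const ⇒ T₂ = 254×(3.88)^0.400 = 437 K; PV^γ = const ⇒ P₂ = 3880 kPa.
For an ideal gas ΔU = nCvΔT with Cv = (5/2)R = 20.8 J/(mol·K).
ΔU = 1.54×20.8×(437−254) = 5850 J.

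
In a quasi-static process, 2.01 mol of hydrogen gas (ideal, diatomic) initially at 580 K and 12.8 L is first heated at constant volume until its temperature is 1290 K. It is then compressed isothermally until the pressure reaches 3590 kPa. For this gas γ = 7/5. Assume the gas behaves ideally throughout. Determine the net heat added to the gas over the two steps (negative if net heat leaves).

13300 J

P₁ = nRT₁/V₁ = 2.01×8.314×580/12.8 = 757 kPa.
Step 1 — Isochoric: V stays 12.8 L; P/T = const ⇒ T₂ = 1290 K, P₂ = 1680 kPa.
W = 0 (no volume change).
ΔU = nCvΔT = 2.01×20.8×(1290−580) = 29700 J.
Q = ΔU = 29700 J.
State after step 1: P = 1680 kPa, V = 12.8 L, T = 1290 K.
Step 2 — Isothermal: T stays 1290 K; PV = const ⇒ V₂ = 6.00 L, P₂ = 3590 kPa.
ΔU = 0 (ideal gas, T constant).
W = nRT ln(V₂/V₁) = 2.01×8.314×1290×ln(0.469) = -16300 J.
Q = ΔU + W = -16300 J.
Net over both steps: W = -16300 J, Q = 13300 J, ΔU = 29700 J.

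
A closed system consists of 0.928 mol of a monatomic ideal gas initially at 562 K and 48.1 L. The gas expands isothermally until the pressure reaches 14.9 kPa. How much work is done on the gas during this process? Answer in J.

-7810 J

P₁ = nRT₁/V₁ = 0.928×8.314×562/48.1 = 90.1 kPa.
Isothermal: T stays 562 K; PV = const ⇒ V₂ = 291 L, P₂ = 14.9 kPa.
W = nRT ln(V₂/V₁) = 0.928×8.314×562×ln(6.05) = 7810 J.
Work done on the gas = −W_by = -7810 J.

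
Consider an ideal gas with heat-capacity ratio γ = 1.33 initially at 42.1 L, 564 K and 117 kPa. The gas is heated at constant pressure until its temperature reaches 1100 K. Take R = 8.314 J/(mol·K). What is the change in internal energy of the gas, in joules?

14200 J

n = P₁V₁/(RT₁) = 117×42.1/(8.314×564) = 1.05 mol.
Isobaric: P stays 117 kPa; V/T = const ⇒ T₂ = 1100 K, V₂ = 82.1 L.
For an ideal gas ΔU = nCvΔT with Cv = R/(γ−1) = 25.2 J/(mol·K).
ΔU = 1.05×25.2×(1100−564) = 14200 J.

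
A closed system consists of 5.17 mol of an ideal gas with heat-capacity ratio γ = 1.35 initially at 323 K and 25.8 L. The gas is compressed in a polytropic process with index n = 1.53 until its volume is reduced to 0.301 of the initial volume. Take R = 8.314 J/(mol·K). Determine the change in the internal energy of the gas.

35300 J

P₁ = nRT₁/V₁ = 5.17×8.314×323/25.8 = 538 kPa.
Polytropic n=1.53: T₂ = T₁(V₁/V₂)^(n−1) = 323×(3.32)^0.53 = 610 K; P₂ = P₁(V₁/V₂)^n = 3380 kPa.
For an ideal gas ΔU = nCvΔT with Cv = R/(γ−1) = 23.8 J/(mol·K).
ΔU = 5.17×23.8×(610−323) = 35300 J.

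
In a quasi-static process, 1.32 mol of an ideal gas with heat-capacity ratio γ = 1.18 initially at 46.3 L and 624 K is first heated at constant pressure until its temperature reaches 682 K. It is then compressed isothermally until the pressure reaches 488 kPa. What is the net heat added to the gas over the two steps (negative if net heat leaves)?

P₁ = nRT₁/V₁ = 1.32×8.314×624/46.3 = 148 kPa.
Step 1 — Isobaric: P stays 148 kPa; V/T = const ⇒ T₂ = 682 K, V₂ = 50.6 L.
W = PΔV = 148×(50.6−46.3) kPa·L = 637 J.
ΔU = nCvΔT = 1.32×46.2×(682−624) = 3540 J.
Q = ΔU + W = nCpΔT = 4170 J.
State after step 1: P = 148 kPa, V = 50.6 L, T = 682 K.
Step 2 — Isothermal: T stays 682 K; PV = const ⇒ V₂ = 15.3 L, P₂ = 488 kPa.
ΔU = 0 (ideal gas, T constant).
W = nRT ln(V₂/V₁) = 1.32×8.314×682×ln(0.303) = -8930 J.
Q = ΔU + W = -8930 J.
Net over both steps: W = -8300 J, Q = -4760 J, ΔU = 3540 J.

-4760 J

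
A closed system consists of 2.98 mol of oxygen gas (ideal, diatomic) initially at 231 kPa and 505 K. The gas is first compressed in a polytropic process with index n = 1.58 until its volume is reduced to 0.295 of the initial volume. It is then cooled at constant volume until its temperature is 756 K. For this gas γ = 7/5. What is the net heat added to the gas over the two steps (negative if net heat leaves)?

-6670 J

V₁ = nRT₁/P₁ = 2.98×8.314×505/231 = 54.2 L.
Step 1 — Polytropic n=1.58: T₂ = T₁(V₁/V₂)^(n−1) = 505×(3.39)^0.58 = 1030 K; P₂ = P₁(V₁/V₂)^n = 1590 kPa.
W = (P₁V₁−P₂V₂)/(n−1) = (231×54.2−1590×16.0)/0.58 = -22200 J.
ΔU = nCvΔT = 2.98×20.8×(1030−505) = 32200 J.
Q = ΔU + W = 10000 J.
State after step 1: P = 1590 kPa, V = 16.0 L, T = 1030 K.
Step 2 — Isochoric: V stays 16.0 L; P/T = const ⇒ T₂ = 756 K, P₂ = 1170 kPa.
W = 0 (no volume change).
ΔU = nCvΔT = 2.98×20.8×(756−1030) = -16700 J.
Q = ΔU = -16700 J.
Net over both steps: W = -22200 J, Q = -6670 J, ΔU = 15500 J.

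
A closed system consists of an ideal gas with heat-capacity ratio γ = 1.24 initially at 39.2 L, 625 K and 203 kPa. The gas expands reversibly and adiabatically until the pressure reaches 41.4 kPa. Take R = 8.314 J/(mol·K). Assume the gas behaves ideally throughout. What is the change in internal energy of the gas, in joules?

n = P₁V₁/(RT₁) = 203×39.2/(8.314×625) = 1.53 mol.
Adiabatic: T₂/T₁ = (P₂/P₁)^((γ−1)/γ) ⇒ T₂ = 625×(0.204)^0.194 = 459 K; V₂ = 141 L.
For an ideal gas ΔU = nCvΔT with Cv = R/(γ−1) = 34.6 J/(mol·K).
ΔU = 1.53×34.6×(459−625) = -8780 J.

-8780 J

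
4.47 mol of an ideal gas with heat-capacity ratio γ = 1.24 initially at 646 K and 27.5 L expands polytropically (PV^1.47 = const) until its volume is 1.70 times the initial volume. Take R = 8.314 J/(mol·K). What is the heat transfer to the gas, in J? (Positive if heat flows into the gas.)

P₁ = nRT₁/V₁ = 4.47×8.314×646/27.5 = 873 kPa.
Polytropic n=1.47: T₂ = T₁(V₁/V₂)^(n−1) = 646×(0.588)^0.47 = 503 K; P₂ = P₁(V₁/V₂)^n = 400 kPa.
W = (P₁V₁−P₂V₂)/(n−1) = (873×27.5−400×46.8)/0.47 = 11300 J.
ΔU = nCvΔT = 4.47×34.6×(503−646) = -22100 J.
Q = ΔU + W = -10800 J.

-10800 J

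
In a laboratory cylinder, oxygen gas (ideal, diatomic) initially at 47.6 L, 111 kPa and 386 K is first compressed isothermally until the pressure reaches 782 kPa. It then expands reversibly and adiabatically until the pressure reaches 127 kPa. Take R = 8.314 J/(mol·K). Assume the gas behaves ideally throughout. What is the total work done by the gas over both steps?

n = P₁V₁/(RT₁) = 111×47.6/(8.314×386) = 1.65 mol.
Step 1 — Isothermal: T stays 386 K; PV = const ⇒ V₂ = 6.76 L, P₂ = 782 kPa.
ΔU = 0 (ideal gas, T constant).
W = nRT ln(V₂/V₁) = 1.65×8.314×386×ln(0.142) = -10300 J.
Q = ΔU + W = -10300 J.
State after step 1: P = 782 kPa, V = 6.76 L, T = 386 K.
Step 2 — Adiabatic: T₂/T₁ = (P₂/P₁)^((γ−1)/γ) ⇒ T₂ = 386×(0.162)^0.286 = 230 K; V₂ = 24.8 L.
ΔU = nCvΔT = 1.65×20.8×(230−386) = -5350 J.
Q = 0 for an adiabatic process, so W = −ΔU = 5350 J.
Net over both steps: W = -4960 J, Q = -10300 J, ΔU = -5350 J.

-4960 J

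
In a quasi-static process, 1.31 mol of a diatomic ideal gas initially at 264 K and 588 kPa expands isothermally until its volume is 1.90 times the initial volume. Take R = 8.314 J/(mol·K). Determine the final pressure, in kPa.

309 kPa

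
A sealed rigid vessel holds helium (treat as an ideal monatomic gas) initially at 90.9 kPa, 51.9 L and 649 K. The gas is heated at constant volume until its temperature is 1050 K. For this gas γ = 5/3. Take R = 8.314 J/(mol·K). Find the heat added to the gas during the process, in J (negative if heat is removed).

n = P₁V₁/(RT₁) = 90.9×51.9/(8.314×649) = 0.874 mol.
Isochoric: V stays 51.9 L; P/T = const ⇒ T₂ = 1050 K, P₂ = 147 kPa.
W = 0 (no volume change).
ΔU = nCvΔT = 0.874×12.5×(1050−649) = 4370 J.
Q = ΔU = 4370 J.

4370 J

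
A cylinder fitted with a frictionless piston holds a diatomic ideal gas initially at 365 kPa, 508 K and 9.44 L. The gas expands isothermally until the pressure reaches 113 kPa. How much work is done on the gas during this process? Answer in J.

-4040 J

n = P₁V₁/(RT₁) = 365×9.44/(8.314×508) = 0.816 mol.
Isothermal: T stays 508 K; PV = const ⇒ V₂ = 30.5 L, P₂ = 113 kPa.
W = nRT ln(V₂/V₁) = 0.816×8.314×508×ln(3.23) = 4040 J.
Work done on the gas = −W_by = -4040 J.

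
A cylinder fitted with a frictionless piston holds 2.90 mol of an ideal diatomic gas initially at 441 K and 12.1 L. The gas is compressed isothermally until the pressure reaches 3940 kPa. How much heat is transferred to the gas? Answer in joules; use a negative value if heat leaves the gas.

-16000 J

P₁ = nRT₁/V₁ = 2.90×8.314×441/12.1 = 879 kPa.
Isothermal: T stays 441 K; PV = const ⇒ V₂ = 2.70 L, P₂ = 3940 kPa.
ΔU = 0 (ideal gas, T constant).
W = nRT ln(V₂/V₁) = 2.90×8.314×441×ln(0.223) = -16000 J.
Q = ΔU + W = -16000 J.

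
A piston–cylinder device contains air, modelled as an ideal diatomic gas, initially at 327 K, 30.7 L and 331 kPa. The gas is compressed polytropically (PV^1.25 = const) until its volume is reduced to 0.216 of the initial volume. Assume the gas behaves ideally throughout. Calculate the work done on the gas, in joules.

19000 J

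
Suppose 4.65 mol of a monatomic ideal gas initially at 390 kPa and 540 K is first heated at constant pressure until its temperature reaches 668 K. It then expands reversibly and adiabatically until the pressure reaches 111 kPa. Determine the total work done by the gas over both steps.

V₁ = nRT₁/P₁ = 4.65×8.314×540/390 = 53.5 L.
Step 1 — Isobaric: P stays 390 kPa; V/T = const ⇒ T₂ = 668 K, V₂ = 66.2 L.
W = PΔV = 390×(66.2−53.5) kPa·L = 4950 J.
ΔU = nCvΔT = 4.65×12.5×(668−540) = 7420 J.
Q = ΔU + W = nCpΔT = 12400 J.
State after step 1: P = 390 kPa, V = 66.2 L, T = 668 K.
Step 2 — Adiabatic: T₂/T₁ = (P₂/P₁)^((γ−1)/γ) ⇒ T₂ = 668×(0.285)^0.400 = 404 K; V₂ = 141 L.
ΔU = nCvΔT = 4.65×12.5×(404−668) = -15300 J.
Q = 0 for an adiabatic process, so W = −ΔU = 15300 J.
Net over both steps: W = 20300 J, Q = 12400 J, ΔU = -7880 J.

20300 J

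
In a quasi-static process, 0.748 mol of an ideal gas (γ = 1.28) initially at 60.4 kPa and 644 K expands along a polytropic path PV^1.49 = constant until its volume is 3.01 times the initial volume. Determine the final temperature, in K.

375 K

V₁ = nRT₁/P₁ = 0.748×8.314×644/60.4 = 66.3 L.
Polytropic n=1.49: T₂ = T₁(V₁/V₂)^(n−1) = 644×(0.332)^0.49 = 375 K; P₂ = P₁(V₁/V₂)^n = 11.7 kPa.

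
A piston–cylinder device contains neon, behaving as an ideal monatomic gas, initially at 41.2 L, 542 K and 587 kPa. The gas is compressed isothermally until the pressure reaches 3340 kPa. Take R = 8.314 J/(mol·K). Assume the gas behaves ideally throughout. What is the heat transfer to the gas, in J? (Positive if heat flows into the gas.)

n = P₁V₁/(RT₁) = 587×41.2/(8.314×542) = 5.37 mol.
Isothermal: T stays 542 K; PV = const ⇒ V₂ = 7.24 L, P₂ = 3340 kPa.
ΔU = 0 (ideal gas, T constant).
W = nRT ln(V₂/V₁) = 5.37×8.314×542×ln(0.176) = -42000 J.
Q = ΔU + W = -42000 J.

-42000 J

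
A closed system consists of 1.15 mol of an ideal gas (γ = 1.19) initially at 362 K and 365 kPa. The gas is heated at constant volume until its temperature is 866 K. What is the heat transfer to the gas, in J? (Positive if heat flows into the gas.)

25400 J

V₁ = nRT₁/P₁ = 1.15×8.314×362/365 = 9.48 L.
Isochoric: V stays 9.48 L; P/T = const ⇒ T₂ = 866 K, P₂ = 873 kPa.
W = 0 (no volume change).
ΔU = nCvΔT = 1.15×43.8×(866−362) = 25400 J.
Q = ΔU = 25400 J.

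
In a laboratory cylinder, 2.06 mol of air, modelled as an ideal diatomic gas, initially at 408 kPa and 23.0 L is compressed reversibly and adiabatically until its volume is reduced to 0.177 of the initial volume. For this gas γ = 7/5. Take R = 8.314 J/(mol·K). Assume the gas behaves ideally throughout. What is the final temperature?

1100 K

T₁ = P₁V₁/(nR) = 408×23.0/(2.06×8.314) = 548 K.
Adiabatic: TV^(γ−1) = const ⇒ T₂ = 548×(5.65)^0.400 = 1100 K; PV^γ = const ⇒ P₂ = 4610 kPa.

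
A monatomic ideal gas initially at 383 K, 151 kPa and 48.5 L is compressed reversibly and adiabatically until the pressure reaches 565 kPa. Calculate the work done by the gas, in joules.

-7640 J

n = P₁V₁/(RT₁) = 151×48.5/(8.314×383) = 2.30 mol.
Adiabatic: T₂/T₁ = (P₂/P₁)^((γ−1)/γ) ⇒ T₂ = 383×(3.74)^0.400 = 649 K; V₂ = 22.0 L.
ΔU = nCvΔT = 2.30×12.5×(649−383) = 7640 J.
Q = 0 for an adiabatic process, so W = −ΔU = -7640 J.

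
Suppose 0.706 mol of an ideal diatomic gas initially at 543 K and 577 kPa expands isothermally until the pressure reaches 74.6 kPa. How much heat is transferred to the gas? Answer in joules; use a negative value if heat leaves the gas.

6520 J

V₁ = nRT₁/P₁ = 0.706×8.314×543/577 = 5.52 L.
Isothermal: T stays 543 K; PV = const ⇒ V₂ = 42.7 L, P₂ = 74.6 kPa.
ΔU = 0 (ideal gas, T constant).
W = nRT ln(V₂/V₁) = 0.706×8.314×543×ln(7.73) = 6520 J.
Q = ΔU + W = 6520 J.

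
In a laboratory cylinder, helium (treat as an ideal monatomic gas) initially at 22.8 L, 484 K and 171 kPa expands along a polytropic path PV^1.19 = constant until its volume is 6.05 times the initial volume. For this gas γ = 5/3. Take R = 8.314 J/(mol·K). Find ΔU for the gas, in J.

-1690 J

n = P₁V₁/(RT₁) = 171×22.8/(8.314×484) = 0.969 mol.
Polytropic n=1.19: T₂ = T₁(V₁/V₂)^(n−1) = 484×(0.165)^0.19 = 344 K; P₂ = P₁(V₁/V₂)^n = 20.1 kPa.
For an ideal gas ΔU = nCvΔT with Cv = (3/2)R = 12.5 J/(mol·K).
ΔU = 0.969×12.5×(344−484) = -1690 J.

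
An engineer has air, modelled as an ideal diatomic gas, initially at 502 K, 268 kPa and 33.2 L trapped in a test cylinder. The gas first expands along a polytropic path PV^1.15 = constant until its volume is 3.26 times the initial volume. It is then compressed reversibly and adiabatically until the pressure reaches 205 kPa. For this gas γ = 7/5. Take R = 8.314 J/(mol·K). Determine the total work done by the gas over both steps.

2820 J

n = P₁V₁/(RT₁) = 268×33.2/(8.314×502) = 2.13 mol.
Step 1 — Polytropic n=1.15: T₂ = T₁(V₁/V₂)^(n−1) = 502×(0.307)^0.15 = 420 K; P₂ = P₁(V₁/V₂)^n = 68.9 kPa.
W = (P₁V₁−P₂V₂)/(n−1) = (268×33.2−68.9×108)/0.15 = 9640 J.
ΔU = nCvΔT = 2.13×20.8×(420−502) = -3610 J.
Q = ΔU + W = 6020 J.
State after step 1: P = 68.9 kPa, V = 108 L, T = 420 K.
Step 2 — Adiabatic: T₂/T₁ = (P₂/P₁)^((γ−1)/γ) ⇒ T₂ = 420×(2.98)^0.286 = 574 K; V₂ = 49.6 L.
ΔU = nCvΔT = 2.13×20.8×(574−420) = 6810 J.
Q = 0 for an adiabatic process, so W = −ΔU = -6810 J.
Net over both steps: W = 2820 J, Q = 6020 J, ΔU = 3200 J.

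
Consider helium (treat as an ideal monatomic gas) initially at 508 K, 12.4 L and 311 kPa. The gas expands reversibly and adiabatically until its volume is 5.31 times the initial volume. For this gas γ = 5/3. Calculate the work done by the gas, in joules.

3880 J

n = P₁V₁/(RT₁) = 311×12.4/(8.314×508) = 0.913 mol.
Adiabatic: TV^(γ−1) = const ⇒ T₂ = 508×(0.188)^0.667 = 167 K; PV^γ = const ⇒ P₂ = 19.2 kPa.
ΔU = nCvΔT = 0.913×12.5×(167−508) = -3880 J.
Q = 0 for an adiabatic process, so W = −ΔU = 3880 J.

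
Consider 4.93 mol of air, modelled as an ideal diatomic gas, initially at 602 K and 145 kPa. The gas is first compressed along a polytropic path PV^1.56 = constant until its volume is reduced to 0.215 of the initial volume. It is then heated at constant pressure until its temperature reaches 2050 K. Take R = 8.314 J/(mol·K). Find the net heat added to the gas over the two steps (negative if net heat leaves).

114000 J

V₁ = nRT₁/P₁ = 4.93×8.314×602/145 = 170 L.
Step 1 — Polytropic n=1.56: T₂ = T₁(V₁/V₂)^(n−1) = 602×(4.65)^0.56 = 1420 K; P₂ = P₁(V₁/V₂)^n = 1600 kPa.
W = (P₁V₁−P₂V₂)/(n−1) = (145×170−1600×36.6)/0.56 = -60100 J.
ΔU = nCvΔT = 4.93×20.8×(1420−602) = 84200 J.
Q = ΔU + W = 24100 J.
State after step 1: P = 1600 kPa, V = 36.6 L, T = 1420 K.
Step 2 — Isobaric: P stays 1600 kPa; V/T = const ⇒ T₂ = 2050 K, V₂ = 52.7 L.
W = PΔV = 1600×(52.7−36.6) kPa·L = 25700 J.
ΔU = nCvΔT = 4.93×20.8×(2050−1420) = 64200 J.
Q = ΔU + W = nCpΔT = 89800 J.
Net over both steps: W = -34500 J, Q = 114000 J, ΔU = 148000 J.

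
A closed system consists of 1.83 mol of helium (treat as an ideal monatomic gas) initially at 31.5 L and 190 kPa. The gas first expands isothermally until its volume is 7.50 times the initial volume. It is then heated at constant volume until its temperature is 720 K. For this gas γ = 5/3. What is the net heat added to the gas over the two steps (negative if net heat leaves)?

19500 J

T₁ = P₁V₁/(nR) = 190×31.5/(1.83×8.314) = 393 K.
Step 1 — Isothermal: T stays 393 K; PV = const ⇒ V₂ = 236 L, P₂ = 25.3 kPa.
ΔU = 0 (ideal gas, T constant).
W = nRT ln(V₂/V₁) = 1.83×8.314×393×ln(7.50) = 12100 J.
Q = ΔU + W = 12100 J.
State after step 1: P = 25.3 kPa, V = 236 L, T = 393 K.
Step 2 — Isochoric: V stays 236 L; P/T = const ⇒ T₂ = 720 K, P₂ = 46.4 kPa.
W = 0 (no volume change).
ΔU = nCvΔT = 1.83×12.5×(720−393) = 7450 J.
Q = ΔU = 7450 J.
Net over both steps: W = 12100 J, Q = 19500 J, ΔU = 7450 J.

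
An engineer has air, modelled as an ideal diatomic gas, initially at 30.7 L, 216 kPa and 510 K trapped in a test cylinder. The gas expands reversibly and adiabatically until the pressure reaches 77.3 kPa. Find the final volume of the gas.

64.0 L

Adiabatic: T₂/T₁ = (P₂/P₁)^((γ−1)/γ) ⇒ T₂ = 510×(0.358)^0.286 = 380 K; V₂ = 64.0 L.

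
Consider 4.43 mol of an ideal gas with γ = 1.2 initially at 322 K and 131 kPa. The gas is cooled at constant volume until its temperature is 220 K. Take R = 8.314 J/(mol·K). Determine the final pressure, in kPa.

V₁ = nRT₁/P₁ = 4.43×8.314×322/131 = 90.5 L.
Isochoric: V stays 90.5 L; P/T = const ⇒ T₂ = 220 K, P₂ = 89.5 kPa.

89.5 kPa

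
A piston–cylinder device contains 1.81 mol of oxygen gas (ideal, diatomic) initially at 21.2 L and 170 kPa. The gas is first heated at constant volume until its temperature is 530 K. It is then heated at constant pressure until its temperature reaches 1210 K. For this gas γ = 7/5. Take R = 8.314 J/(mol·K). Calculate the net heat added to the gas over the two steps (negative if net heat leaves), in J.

46700 J

T₁ = P₁V₁/(nR) = 170×21.2/(1.81×8.314) = 239 K.
Step 1 — Isochoric: V stays 21.2 L; P/T = const ⇒ T₂ = 530 K, P₂ = 376 kPa.
W = 0 (no volume change).
ΔU = nCvΔT = 1.81×20.8×(530−239) = 10900 J.
Q = ΔU = 10900 J.
State after step 1: P = 376 kPa, V = 21.2 L, T = 530 K.
Step 2 — Isobaric: P stays 376 kPa; V/T = const ⇒ T₂ = 1210 K, V₂ = 48.4 L.
W = PΔV = 376×(48.4−21.2) kPa·L = 10200 J.
ΔU = nCvΔT = 1.81×20.8×(1210−530) = 25600 J.
Q = ΔU + W = nCpΔT = 35800 J.
Net over both steps: W = 10200 J, Q = 46700 J, ΔU = 36500 J.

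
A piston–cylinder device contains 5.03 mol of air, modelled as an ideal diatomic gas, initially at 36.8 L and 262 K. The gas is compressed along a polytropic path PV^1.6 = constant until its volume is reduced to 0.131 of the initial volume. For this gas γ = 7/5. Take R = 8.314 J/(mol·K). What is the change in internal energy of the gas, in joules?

65300 J

P₁ = nRT₁/V₁ = 5.03×8.314×262/36.8 = 298 kPa.
Polytropic n=1.6: T₂ = T₁(V₁/V₂)^(n−1) = 262×(7.63)^0.60 = 887 K; P₂ = P₁(V₁/V₂)^n = 7690 kPa.
For an ideal gas ΔU = nCvΔT with Cv = (5/2)R = 20.8 J/(mol·K).
ΔU = 5.03×20.8×(887−262) = 65300 J.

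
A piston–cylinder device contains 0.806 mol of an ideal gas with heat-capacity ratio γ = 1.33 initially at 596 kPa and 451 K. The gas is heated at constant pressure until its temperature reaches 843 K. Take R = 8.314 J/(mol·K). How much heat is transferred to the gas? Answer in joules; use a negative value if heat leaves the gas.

10600 J

V₁ = nRT₁/P₁ = 0.806×8.314×451/596 = 5.07 L.
Isobaric: P stays 596 kPa; V/T = const ⇒ T₂ = 843 K, V₂ = 9.48 L.
W = PΔV = 596×(9.48−5.07) kPa·L = 2630 J.
ΔU = nCvΔT = 0.806×25.2×(843−451) = 7960 J.
Q = ΔU + W = nCpΔT = 10600 J.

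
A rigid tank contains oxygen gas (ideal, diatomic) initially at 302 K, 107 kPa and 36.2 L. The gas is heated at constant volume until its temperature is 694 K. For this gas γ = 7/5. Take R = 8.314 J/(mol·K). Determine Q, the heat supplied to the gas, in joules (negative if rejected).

n = P₁V₁/(RT₁) = 107×36.2/(8.314×302) = 1.54 mol.
Isochoric: V stays 36.2 L; P/T = const ⇒ T₂ = 694 K, P₂ = 246 kPa.
W = 0 (no volume change).
ΔU = nCvΔT = 1.54×20.8×(694−302) = 12600 J.
Q = ΔU = 12600 J.

12600 J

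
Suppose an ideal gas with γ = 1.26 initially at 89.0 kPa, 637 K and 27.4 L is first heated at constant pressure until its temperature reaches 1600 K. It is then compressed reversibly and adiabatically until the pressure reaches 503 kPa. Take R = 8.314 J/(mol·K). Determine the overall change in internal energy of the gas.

n = P₁V₁/(RT₁) = 89.0×27.4/(8.314×637) = 0.460 mol.
Step 1 — Isobaric: P stays 89.0 kPa; V/T = const ⇒ T₂ = 1600 K, V₂ = 68.8 L.
W = PΔV = 89.0×(68.8−27.4) kPa·L = 3690 J.
ΔU = nCvΔT = 0.460×32.0×(1600−637) = 14200 J.
Q = ΔU + W = nCpΔT = 17900 J.
State after step 1: P = 89.0 kPa, V = 68.8 L, T = 1600 K.
Step 2 — Adiabatic: T₂/T₁ = (P₂/P₁)^((γ−1)/γ) ⇒ T₂ = 1600×(5.65)^0.206 = 2290 K; V₂ = 17.4 L.
ΔU = nCvΔT = 0.460×32.0×(2290−1600) = 10100 J.
Q = 0 for an adiabatic process, so W = −ΔU = -10100 J.
Net over both steps: W = -6430 J, Q = 17900 J, ΔU = 24300 J.

24300 J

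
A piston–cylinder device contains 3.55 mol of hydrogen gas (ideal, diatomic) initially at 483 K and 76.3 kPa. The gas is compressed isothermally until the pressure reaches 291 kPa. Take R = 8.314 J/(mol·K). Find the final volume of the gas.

49.0 L

V₁ = nRT₁/P₁ = 3.55×8.314×483/76.3 = 187 L.
Isothermal: T stays 483 K; PV = const ⇒ V₂ = 49.0 L, P₂ = 291 kPa.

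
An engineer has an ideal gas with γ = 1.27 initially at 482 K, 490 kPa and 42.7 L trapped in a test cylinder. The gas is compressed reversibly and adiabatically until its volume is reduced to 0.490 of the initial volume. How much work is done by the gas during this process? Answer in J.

n = P₁V₁/(RT₁) = 490×42.7/(8.314×482) = 5.22 mol.
Adiabatic: TV^(γ−1) = const ⇒ T₂ = 482×(2.04)^0.270 = 584 K; PV^γ = const ⇒ P₂ = 1210 kPa.
ΔU = nCvΔT = 5.22×30.8×(584−482) = 16500 J.
Q = 0 for an adiabatic process, so W = −ΔU = -16500 J.

-16500 J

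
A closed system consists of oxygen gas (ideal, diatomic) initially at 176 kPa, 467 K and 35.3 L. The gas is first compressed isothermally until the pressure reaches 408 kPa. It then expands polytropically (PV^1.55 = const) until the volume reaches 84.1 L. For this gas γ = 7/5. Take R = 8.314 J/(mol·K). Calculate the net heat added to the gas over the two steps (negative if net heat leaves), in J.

n = P₁V₁/(RT₁) = 176×35.3/(8.314×467) = 1.60 mol.
Step 1 — Isothermal: T stays 467 K; PV = const ⇒ V₂ = 15.2 L, P₂ = 408 kPa.
ΔU = 0 (ideal gas, T constant).
W = nRT ln(V₂/V₁) = 1.60×8.314×467×ln(0.431) = -5220 J.
Q = ΔU + W = -5220 J.
State after step 1: P = 408 kPa, V = 15.2 L, T = 467 K.
Step 2 — Polytropic n=1.55: T₂ = T₁(V₁/V₂)^(n−1) = 467×(0.181)^0.55 = 182 K; P₂ = P₁(V₁/V₂)^n = 28.9 kPa.
W = (P₁V₁−P₂V₂)/(n−1) = (408×15.2−28.9×84.1)/0.55 = 6880 J.
ΔU = nCvΔT = 1.60×20.8×(182−467) = -9460 J.
Q = ΔU + W = -2580 J.
Net over both steps: W = 1660 J, Q = -7800 J, ΔU = -9460 J.

-7800 J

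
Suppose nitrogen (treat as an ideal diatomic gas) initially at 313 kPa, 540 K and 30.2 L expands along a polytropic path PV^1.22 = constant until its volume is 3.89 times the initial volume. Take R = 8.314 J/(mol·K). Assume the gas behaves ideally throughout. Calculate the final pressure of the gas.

Polytropic n=1.22: T₂ = T₁(V₁/V₂)^(n−1) = 540×(0.257)^0.22 = 401 K; P₂ = P₁(V₁/V₂)^n = 59.7 kPa.

59.7 kPa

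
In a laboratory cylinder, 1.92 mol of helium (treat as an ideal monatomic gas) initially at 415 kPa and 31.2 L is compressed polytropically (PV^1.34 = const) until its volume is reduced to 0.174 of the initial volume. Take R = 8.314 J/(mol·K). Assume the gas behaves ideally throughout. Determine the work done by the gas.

-30900 J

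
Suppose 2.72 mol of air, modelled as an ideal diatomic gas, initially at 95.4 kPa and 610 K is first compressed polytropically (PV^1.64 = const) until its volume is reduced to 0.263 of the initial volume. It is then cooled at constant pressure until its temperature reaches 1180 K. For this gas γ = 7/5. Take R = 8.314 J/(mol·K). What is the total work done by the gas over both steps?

-34900 J

V₁ = nRT₁/P₁ = 2.72×8.314×610/95.4 = 145 L.
Step 1 — Polytropic n=1.64: T₂ = T₁(V₁/V₂)^(n−1) = 610×(3.80)^0.64 = 1430 K; P₂ = P₁(V₁/V₂)^n = 853 kPa.
W = (P₁V₁−P₂V₂)/(n−1) = (95.4×145−853×38.0)/0.64 = -29100 J.
ΔU = nCvΔT = 2.72×20.8×(1430−610) = 46600 J.
Q = ΔU + W = 17500 J.
State after step 1: P = 853 kPa, V = 38.0 L, T = 1430 K.
Step 2 — Isobaric: P stays 853 kPa; V/T = const ⇒ T₂ = 1180 K, V₂ = 31.3 L.
W = PΔV = 853×(31.3−38.0) kPa·L = -5740 J.
ΔU = nCvΔT = 2.72×20.8×(1180−1430) = -14400 J.
Q = ΔU + W = nCpΔT = -20100 J.
Net over both steps: W = -34900 J, Q = -2640 J, ΔU = 32200 J.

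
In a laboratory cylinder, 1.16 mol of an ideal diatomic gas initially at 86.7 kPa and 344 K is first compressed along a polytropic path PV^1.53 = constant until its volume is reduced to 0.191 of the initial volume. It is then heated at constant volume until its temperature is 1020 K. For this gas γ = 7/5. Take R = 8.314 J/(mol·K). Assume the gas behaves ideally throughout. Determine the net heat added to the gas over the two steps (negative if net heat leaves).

7510 J

V₁ = nRT₁/P₁ = 1.16×8.314×344/86.7 = 38.3 L.
Step 1 — Polytropic n=1.53: T₂ = T₁(V₁/V₂)^(n−1) = 344×(5.24)^0.53 = 827 K; P₂ = P₁(V₁/V₂)^n = 1090 kPa.
W = (P₁V₁−P₂V₂)/(n−1) = (86.7×38.3−1090×7.31)/0.53 = -8790 J.
ΔU = nCvΔT = 1.16×20.8×(827−344) = 11700 J.
Q = ΔU + W = 2860 J.
State after step 1: P = 1090 kPa, V = 7.31 L, T = 827 K.
Step 2 — Isochoric: V stays 7.31 L; P/T = const ⇒ T₂ = 1020 K, P₂ = 1350 kPa.
W = 0 (no volume change).
ΔU = nCvΔT = 1.16×20.8×(1020−827) = 4650 J.
Q = ΔU = 4650 J.
Net over both steps: W = -8790 J, Q = 7510 J, ΔU = 16300 J.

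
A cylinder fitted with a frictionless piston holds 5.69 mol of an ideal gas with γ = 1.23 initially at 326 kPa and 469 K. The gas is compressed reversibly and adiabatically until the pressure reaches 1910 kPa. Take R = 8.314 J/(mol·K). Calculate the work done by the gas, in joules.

V₁ = nRT₁/P₁ = 5.69×8.314×469/326 = 68.1 L.
Adiabatic: T₂/T₁ = (P₂/P₁)^((γ−1)/γ) ⇒ T₂ = 469×(5.86)^0.187 = 653 K; V₂ = 16.2 L.
ΔU = nCvΔT = 5.69×36.1×(653−469) = 37800 J.
Q = 0 for an adiabatic process, so W = −ΔU = -37800 J.

-37800 J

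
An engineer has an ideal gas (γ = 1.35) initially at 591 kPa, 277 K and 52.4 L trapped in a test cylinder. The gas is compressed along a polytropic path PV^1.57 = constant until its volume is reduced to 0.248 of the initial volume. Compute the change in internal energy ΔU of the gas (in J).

107000 J

n = P₁V₁/(RT₁) = 591×52.4/(8.314×277) = 13.4 mol.
Polytropic n=1.57: T₂ = T₁(V₁/V₂)^(n−1) = 277×(4.03)^0.57 = 613 K; P₂ = P₁(V₁/V₂)^n = 5280 kPa.
For an ideal gas ΔU = nCvΔT with Cv = R/(γ−1) = 23.8 J/(mol·K).
ΔU = 13.4×23.8×(613−277) = 107000 J.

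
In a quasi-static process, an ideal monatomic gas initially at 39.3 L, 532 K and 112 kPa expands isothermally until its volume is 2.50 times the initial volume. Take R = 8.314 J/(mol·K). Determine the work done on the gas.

-4030 J

n = P₁V₁/(RT₁) = 112×39.3/(8.314×532) = 0.995 mol.
Isothermal: T stays 532 K; PV = const ⇒ V₂ = 98.2 L, P₂ = 44.8 kPa.
W = nRT ln(V₂/V₁) = 0.995×8.314×532×ln(2.50) = 4030 J.
Work done on the gas = −W_by = -4030 J.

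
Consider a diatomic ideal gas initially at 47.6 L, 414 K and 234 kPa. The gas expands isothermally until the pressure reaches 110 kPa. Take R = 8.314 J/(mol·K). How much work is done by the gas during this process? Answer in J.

n = P₁V₁/(RT₁) = 234×47.6/(8.314×414) = 3.24 mol.
Isothermal: T stays 414 K; PV = const ⇒ V₂ = 101 L, P₂ = 110 kPa.
W = nRT ln(V₂/V₁) = 3.24×8.314×414×ln(2.13) = 8410 J.

8410 J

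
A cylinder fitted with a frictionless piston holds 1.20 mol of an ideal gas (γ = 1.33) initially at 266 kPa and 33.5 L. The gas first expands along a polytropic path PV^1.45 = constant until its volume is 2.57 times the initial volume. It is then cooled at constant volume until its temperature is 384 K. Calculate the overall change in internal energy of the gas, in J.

-15400 J

T₁ = P₁V₁/(nR) = 266×33.5/(1.20×8.314) = 893 K.
Step 1 — Polytropic n=1.45: T₂ = T₁(V₁/V₂)^(n−1) = 893×(0.389)^0.45 = 584 K; P₂ = P₁(V₁/V₂)^n = 67.7 kPa.
W = (P₁V₁−P₂V₂)/(n−1) = (266×33.5−67.7×86.1)/0.45 = 6850 J.
ΔU = nCvΔT = 1.20×25.2×(584−893) = -9340 J.
Q = ΔU + W = -2490 J.
State after step 1: P = 67.7 kPa, V = 86.1 L, T = 584 K.
Step 2 — Isochoric: V stays 86.1 L; P/T = const ⇒ T₂ = 384 K, P₂ = 44.5 kPa.
W = 0 (no volume change).
ΔU = nCvΔT = 1.20×25.2×(384−584) = -6050 J.
Q = ΔU = -6050 J.
Net over both steps: W = 6850 J, Q = -8540 J, ΔU = -15400 J.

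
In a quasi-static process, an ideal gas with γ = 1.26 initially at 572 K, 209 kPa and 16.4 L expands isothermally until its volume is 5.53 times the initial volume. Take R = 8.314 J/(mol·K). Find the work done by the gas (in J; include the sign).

n = P₁V₁/(RT₁) = 209×16.4/(8.314×572) = 0.721 mol.
Isothermal: T stays 572 K; PV = const ⇒ V₂ = 90.7 L, P₂ = 37.8 kPa.
W = nRT ln(V₂/V₁) = 0.721×8.314×572×ln(5.53) = 5860 J.

5860 J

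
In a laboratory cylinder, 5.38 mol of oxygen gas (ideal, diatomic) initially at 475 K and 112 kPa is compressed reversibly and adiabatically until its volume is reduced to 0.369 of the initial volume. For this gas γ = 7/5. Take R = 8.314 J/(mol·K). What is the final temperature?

708 K

V₁ = nRT₁/P₁ = 5.38×8.314×475/112 = 190 L.
Adiabatic: TV^(γ−1) = const ⇒ T₂ = 475×(2.71)^0.400 = 708 K; PV^γ = const ⇒ P₂ = 452 kPa.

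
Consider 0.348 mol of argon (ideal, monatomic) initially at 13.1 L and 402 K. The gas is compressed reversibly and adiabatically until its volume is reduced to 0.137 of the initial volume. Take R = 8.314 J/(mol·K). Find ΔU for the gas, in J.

4820 J

P₁ = nRT₁/V₁ = 0.348×8.314×402/13.1 = 88.8 kPa.
Adiabatic: TV^(γ−1) = const ⇒ T₂ = 402×(7.30)^0.667 = 1510 K; PV^γ = const ⇒ P₂ = 2440 kPa.
For an ideal gas ΔU = nCvΔT with Cv = (3/2)R = 12.5 J/(mol·K).
ΔU = 0.348×12.5×(1510−402) = 4820 J.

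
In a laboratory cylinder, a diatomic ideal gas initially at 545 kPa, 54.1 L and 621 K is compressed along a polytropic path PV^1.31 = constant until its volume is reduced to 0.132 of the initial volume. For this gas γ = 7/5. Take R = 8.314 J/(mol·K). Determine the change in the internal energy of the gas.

64400 J

n = P₁V₁/(RT₁) = 545×54.1/(8.314×621) = 5.71 mol.
Polytropic n=1.31: T₂ = T₁(V₁/V₂)^(n−1) = 621×(7.58)^0.31 = 1160 K; P₂ = P₁(V₁/V₂)^n = 7730 kPa.
For an ideal gas ΔU = nCvΔT with Cv = (5/2)R = 20.8 J/(mol·K).
ΔU = 5.71×20.8×(1160−621) = 64400 J.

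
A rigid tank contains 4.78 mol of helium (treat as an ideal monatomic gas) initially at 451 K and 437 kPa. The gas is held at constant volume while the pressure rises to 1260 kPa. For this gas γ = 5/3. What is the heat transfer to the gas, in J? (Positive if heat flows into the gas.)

V₁ = nRT₁/P₁ = 4.78×8.314×451/437 = 41.0 L.
Isochoric: V stays 41.0 L; P/T = const ⇒ T₂ = 1300 K, P₂ = 1260 kPa.
W = 0 (no volume change).
ΔU = nCvΔT = 4.78×12.5×(1300−451) = 50600 J.
Q = ΔU = 50600 J.

50600 J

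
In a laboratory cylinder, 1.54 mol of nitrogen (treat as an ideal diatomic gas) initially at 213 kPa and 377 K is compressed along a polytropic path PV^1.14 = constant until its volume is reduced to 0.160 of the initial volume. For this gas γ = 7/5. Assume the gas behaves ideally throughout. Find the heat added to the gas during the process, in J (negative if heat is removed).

V₁ = nRT₁/P₁ = 1.54×8.314×377/213 = 22.7 L.
Polytropic n=1.14: T₂ = T₁(V₁/V₂)^(n−1) = 377×(6.25)^0.14 = 487 K; P₂ = P₁(V₁/V₂)^n = 1720 kPa.
W = (P₁V₁−P₂V₂)/(n−1) = (213×22.7−1720×3.63)/0.14 = -10100 J.
ΔU = nCvΔT = 1.54×20.8×(487−377) = 3530 J.
Q = ΔU + W = -6550 J.

-6550 J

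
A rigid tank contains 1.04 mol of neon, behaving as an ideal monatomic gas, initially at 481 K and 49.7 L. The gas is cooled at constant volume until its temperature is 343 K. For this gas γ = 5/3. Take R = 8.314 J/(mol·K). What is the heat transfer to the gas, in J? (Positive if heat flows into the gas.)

-1790 J

P₁ = nRT₁/V₁ = 1.04×8.314×481/49.7 = 83.7 kPa.
Isochoric: V stays 49.7 L; P/T = const ⇒ T₂ = 343 K, P₂ = 59.7 kPa.
W = 0 (no volume change).
ΔU = nCvΔT = 1.04×12.5×(343−481) = -1790 J.
Q = ΔU = -1790 J.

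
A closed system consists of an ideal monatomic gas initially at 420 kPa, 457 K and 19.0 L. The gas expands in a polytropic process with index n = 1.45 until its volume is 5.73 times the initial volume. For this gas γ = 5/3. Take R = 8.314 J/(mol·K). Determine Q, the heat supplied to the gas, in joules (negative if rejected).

n = P₁V₁/(RT₁) = 420×19.0/(8.314×457) = 2.10 mol.
Polytropic n=1.45: T₂ = T₁(V₁/V₂)^(n−1) = 457×(0.175)^0.45 = 208 K; P₂ = P₁(V₁/V₂)^n = 33.4 kPa.
W = (P₁V₁−P₂V₂)/(n−1) = (420×19.0−33.4×109)/0.45 = 9650 J.
ΔU = nCvΔT = 2.10×12.5×(208−457) = -6510 J.
Q = ΔU + W = 3140 J.

3140 J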